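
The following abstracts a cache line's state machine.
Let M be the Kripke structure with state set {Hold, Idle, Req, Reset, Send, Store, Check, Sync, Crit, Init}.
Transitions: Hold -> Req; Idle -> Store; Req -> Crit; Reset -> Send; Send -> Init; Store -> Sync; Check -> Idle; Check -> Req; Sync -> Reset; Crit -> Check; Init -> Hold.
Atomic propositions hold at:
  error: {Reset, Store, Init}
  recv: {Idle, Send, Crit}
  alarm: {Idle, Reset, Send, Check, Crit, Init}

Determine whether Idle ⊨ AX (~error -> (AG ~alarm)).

Yes

Sat(~error) = {Hold, Idle, Req, Send, Check, Sync, Crit}
Sat(~alarm) = {Hold, Req, Store, Sync}
AG ~alarm: greatest fixpoint, start Z0 = {Hold, Req, Store, Sync}, keep only states in Sat with every successor in Z. Z1 = {Hold, Store}; Z2 = ∅; fixed.
Sat(AG ~alarm) = ∅
Sat(~error -> (AG ~alarm)) = {Reset, Store, Init}
Sat(AX (~error -> (AG ~alarm))) = {s : every successor in {Reset, Store, Init}} = {Idle, Send, Sync}
Idle ∈ Sat(AX (~error -> (AG ~alarm))) = {Idle, Send, Sync}, so the formula holds at Idle.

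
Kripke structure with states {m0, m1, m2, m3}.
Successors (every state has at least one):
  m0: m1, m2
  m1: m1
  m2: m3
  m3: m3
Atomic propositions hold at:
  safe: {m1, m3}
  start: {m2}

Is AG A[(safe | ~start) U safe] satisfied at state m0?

No

Sat(~start) = {m0, m1, m3}
Sat(safe | ~start) = {m0, m1, m3}
A[(safe | ~start) U safe]: least fixpoint, start Z0 = Sat(safe) = {m1, m3}, add states in Sat(safe | ~start) with every successor in Z. Already a fixed point.
Sat(A[(safe | ~start) U safe]) = {m1, m3}
AG A[(safe | ~start) U safe]: greatest fixpoint, start Z0 = {m1, m3}, keep only states in Sat with every successor in Z. Already a fixed point.
Sat(AG A[(safe | ~start) U safe]) = {m1, m3}
m0 ∉ Sat(AG A[(safe | ~start) U safe]) = {m1, m3}, so the formula does not hold at m0.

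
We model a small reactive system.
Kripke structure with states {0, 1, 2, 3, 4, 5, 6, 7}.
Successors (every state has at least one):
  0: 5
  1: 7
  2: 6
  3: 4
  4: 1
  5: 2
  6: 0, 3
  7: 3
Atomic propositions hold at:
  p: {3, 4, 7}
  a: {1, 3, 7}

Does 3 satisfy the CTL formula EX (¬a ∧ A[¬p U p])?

Sat(¬a) = {0, 2, 4, 5, 6}
Sat(¬p) = {0, 1, 2, 5, 6}
A[¬p U p]: least fixpoint, start Z0 = Sat(p) = {3, 4, 7}, add states in Sat(¬p) with every successor in Z. Z1 = {1, 3, 4, 7}; fixed.
Sat(A[¬p U p]) = {1, 3, 4, 7}
Sat(¬a ∧ A[¬p U p]) = {4}
Sat(EX (¬a ∧ A[¬p U p])) = {s : some successor in {4}} = {3}
3 ∈ Sat(EX (¬a ∧ A[¬p U p])) = {3}, so the formula holds at 3.

Yes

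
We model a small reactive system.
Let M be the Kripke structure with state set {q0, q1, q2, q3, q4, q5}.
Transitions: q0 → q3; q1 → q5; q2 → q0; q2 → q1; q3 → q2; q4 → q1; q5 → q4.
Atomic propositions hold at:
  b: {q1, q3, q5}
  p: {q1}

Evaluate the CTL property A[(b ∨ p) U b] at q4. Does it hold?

No

Sat(b ∨ p) = {q1, q3, q5}
A[(b ∨ p) U b]: least fixpoint, start Z0 = Sat(b) = {q1, q3, q5}, add states in Sat(b ∨ p) with every successor in Z. Already a fixed point.
Sat(A[(b ∨ p) U b]) = {q1, q3, q5}
q4 ∉ Sat(A[(b ∨ p) U b]) = {q1, q3, q5}, so the formula does not hold at q4.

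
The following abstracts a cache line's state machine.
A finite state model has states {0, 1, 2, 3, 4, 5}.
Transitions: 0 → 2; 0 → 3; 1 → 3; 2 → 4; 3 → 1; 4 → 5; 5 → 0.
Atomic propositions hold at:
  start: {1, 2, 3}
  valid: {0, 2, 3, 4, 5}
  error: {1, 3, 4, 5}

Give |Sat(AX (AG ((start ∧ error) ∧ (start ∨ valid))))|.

2

Sat(start ∧ error) = {1, 3}
Sat(start ∨ valid) = {0, 1, 2, 3, 4, 5}
Sat((start ∧ error) ∧ (start ∨ valid)) = {1, 3}
AG ((start ∧ error) ∧ (start ∨ valid)): greatest fixpoint, start Z0 = {1, 3}, keep only states in Sat with every successor in Z. Already a fixed point.
Sat(AG ((start ∧ error) ∧ (start ∨ valid))) = {1, 3}
Sat(AX (AG ((start ∧ error) ∧ (start ∨ valid)))) = {s : every successor in {1, 3}} = {1, 3}
|Sat(AX (AG ((start ∧ error) ∧ (start ∨ valid))))| = |{1, 3}| = 2.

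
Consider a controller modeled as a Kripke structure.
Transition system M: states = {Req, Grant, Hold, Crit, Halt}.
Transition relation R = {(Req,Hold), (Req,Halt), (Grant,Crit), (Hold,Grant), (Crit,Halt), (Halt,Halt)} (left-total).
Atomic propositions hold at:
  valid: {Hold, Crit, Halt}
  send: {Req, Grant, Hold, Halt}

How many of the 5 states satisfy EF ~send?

Sat(~send) = {Crit}
EF ~send: least fixpoint, start Z0 = {Crit}, add states with some successor in Z. Z1 = {Grant, Crit}; Z2 = {Grant, Hold, Crit}; Z3 = {Req, Grant, Hold, Crit}; fixed.
Sat(EF ~send) = {Req, Grant, Hold, Crit}
|Sat(EF ~send)| = |{Req, Grant, Hold, Crit}| = 4.

4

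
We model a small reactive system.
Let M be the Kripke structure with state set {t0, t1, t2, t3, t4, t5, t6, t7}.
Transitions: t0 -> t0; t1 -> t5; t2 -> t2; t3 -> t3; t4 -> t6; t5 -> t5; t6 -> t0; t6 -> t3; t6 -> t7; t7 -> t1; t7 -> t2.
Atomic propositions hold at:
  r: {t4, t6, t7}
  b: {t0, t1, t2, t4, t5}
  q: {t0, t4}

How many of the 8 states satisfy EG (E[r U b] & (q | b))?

4

E[r U b]: least fixpoint, start Z0 = Sat(b) = {t0, t1, t2, t4, t5}, add states in Sat(r) with some successor in Z. Z1 = {t0, t1, t2, t4, t5, t6, t7}; fixed.
Sat(E[r U b]) = {t0, t1, t2, t4, t5, t6, t7}
Sat(q | b) = {t0, t1, t2, t4, t5}
Sat(E[r U b] & (q | b)) = {t0, t1, t2, t4, t5}
EG (E[r U b] & (q | b)): greatest fixpoint, start Z0 = {t0, t1, t2, t4, t5}, keep only states in Sat with some successor in Z. Z1 = {t0, t1, t2, t5}; fixed.
Sat(EG (E[r U b] & (q | b))) = {t0, t1, t2, t5}
|Sat(EG (E[r U b] & (q | b)))| = |{t0, t1, t2, t5}| = 4.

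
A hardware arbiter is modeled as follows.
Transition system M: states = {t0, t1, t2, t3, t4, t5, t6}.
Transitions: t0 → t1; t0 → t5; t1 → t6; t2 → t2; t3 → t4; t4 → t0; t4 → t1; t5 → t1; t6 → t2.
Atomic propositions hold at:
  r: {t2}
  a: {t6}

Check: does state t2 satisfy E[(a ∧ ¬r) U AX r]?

Sat(¬r) = {t0, t1, t3, t4, t5, t6}
Sat(a ∧ ¬r) = {t6}
Sat(AX r) = {s : every successor in {t2}} = {t2, t6}
E[(a ∧ ¬r) U AX r]: least fixpoint, start Z0 = Sat(AX r) = {t2, t6}, add states in Sat(a ∧ ¬r) with some successor in Z. Already a fixed point.
Sat(E[(a ∧ ¬r) U AX r]) = {t2, t6}
t2 ∈ Sat(E[(a ∧ ¬r) U AX r]) = {t2, t6}, so the formula holds at t2.

Yes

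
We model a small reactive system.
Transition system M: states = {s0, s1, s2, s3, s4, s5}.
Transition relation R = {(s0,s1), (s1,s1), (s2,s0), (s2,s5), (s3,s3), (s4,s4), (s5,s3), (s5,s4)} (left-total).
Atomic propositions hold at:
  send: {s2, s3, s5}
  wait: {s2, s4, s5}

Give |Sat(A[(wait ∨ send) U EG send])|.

3

Sat(wait ∨ send) = {s2, s3, s4, s5}
EG send: greatest fixpoint, start Z0 = {s2, s3, s5}, keep only states in Sat with some successor in Z. Already a fixed point.
Sat(EG send) = {s2, s3, s5}
A[(wait ∨ send) U EG send]: least fixpoint, start Z0 = Sat(EG send) = {s2, s3, s5}, add states in Sat(wait ∨ send) with every successor in Z. Already a fixed point.
Sat(A[(wait ∨ send) U EG send]) = {s2, s3, s5}
|Sat(A[(wait ∨ send) U EG send])| = |{s2, s3, s5}| = 3.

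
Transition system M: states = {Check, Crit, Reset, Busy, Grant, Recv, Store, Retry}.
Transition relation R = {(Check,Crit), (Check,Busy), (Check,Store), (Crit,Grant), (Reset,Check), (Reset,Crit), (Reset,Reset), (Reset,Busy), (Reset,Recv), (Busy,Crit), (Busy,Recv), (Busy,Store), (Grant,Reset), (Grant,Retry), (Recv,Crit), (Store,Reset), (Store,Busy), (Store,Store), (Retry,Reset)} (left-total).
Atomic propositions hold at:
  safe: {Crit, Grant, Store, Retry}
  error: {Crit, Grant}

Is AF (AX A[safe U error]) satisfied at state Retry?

No

A[safe U error]: least fixpoint, start Z0 = Sat(error) = {Crit, Grant}, add states in Sat(safe) with every successor in Z. Already a fixed point.
Sat(A[safe U error]) = {Crit, Grant}
Sat(AX A[safe U error]) = {s : every successor in {Crit, Grant}} = {Crit, Recv}
AF (AX A[safe U error]): least fixpoint, start Z0 = {Crit, Recv}, add states with every successor in Z. Already a fixed point.
Sat(AF (AX A[safe U error])) = {Crit, Recv}
Retry ∉ Sat(AF (AX A[safe U error])) = {Crit, Recv}, so the formula does not hold at Retry.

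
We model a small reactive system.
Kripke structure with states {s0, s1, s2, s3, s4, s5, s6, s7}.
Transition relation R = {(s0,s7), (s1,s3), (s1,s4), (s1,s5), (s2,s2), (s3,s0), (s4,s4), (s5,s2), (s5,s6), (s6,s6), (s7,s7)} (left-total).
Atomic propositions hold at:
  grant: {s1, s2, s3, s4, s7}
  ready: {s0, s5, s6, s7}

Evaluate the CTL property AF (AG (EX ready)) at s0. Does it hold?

Yes

Sat(EX ready) = {s : some successor in {s0, s5, s6, s7}} = {s0, s1, s3, s5, s6, s7}
AG (EX ready): greatest fixpoint, start Z0 = {s0, s1, s3, s5, s6, s7}, keep only states in Sat with every successor in Z. Z1 = {s0, s3, s6, s7}; fixed.
Sat(AG (EX ready)) = {s0, s3, s6, s7}
AF (AG (EX ready)): least fixpoint, start Z0 = {s0, s3, s6, s7}, add states with every successor in Z. Already a fixed point.
Sat(AF (AG (EX ready))) = {s0, s3, s6, s7}
s0 ∈ Sat(AF (AG (EX ready))) = {s0, s3, s6, s7}, so the formula holds at s0.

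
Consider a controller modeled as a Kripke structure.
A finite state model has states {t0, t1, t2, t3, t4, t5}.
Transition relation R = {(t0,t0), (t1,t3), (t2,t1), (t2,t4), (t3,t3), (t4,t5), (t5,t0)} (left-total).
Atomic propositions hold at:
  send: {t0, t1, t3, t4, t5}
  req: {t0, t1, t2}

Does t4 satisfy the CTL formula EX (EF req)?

Yes

EF req: least fixpoint, start Z0 = {t0, t1, t2}, add states with some successor in Z. Z1 = {t0, t1, t2, t5}; Z2 = {t0, t1, t2, t4, t5}; fixed.
Sat(EF req) = {t0, t1, t2, t4, t5}
Sat(EX (EF req)) = {s : some successor in {t0, t1, t2, t4, t5}} = {t0, t2, t4, t5}
t4 ∈ Sat(EX (EF req)) = {t0, t2, t4, t5}, so the formula holds at t4.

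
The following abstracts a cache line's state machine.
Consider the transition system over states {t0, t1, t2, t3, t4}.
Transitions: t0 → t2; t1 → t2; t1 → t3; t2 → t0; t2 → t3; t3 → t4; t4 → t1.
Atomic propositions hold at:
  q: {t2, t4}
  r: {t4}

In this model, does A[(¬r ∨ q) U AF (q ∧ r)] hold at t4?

Yes

Sat(¬r) = {t0, t1, t2, t3}
Sat(¬r ∨ q) = {t0, t1, t2, t3, t4}
Sat(q ∧ r) = {t4}
AF (q ∧ r): least fixpoint, start Z0 = {t4}, add states with every successor in Z. Z1 = {t3, t4}; fixed.
Sat(AF (q ∧ r)) = {t3, t4}
A[(¬r ∨ q) U AF (q ∧ r)]: least fixpoint, start Z0 = Sat(AF (q ∧ r)) = {t3, t4}, add states in Sat(¬r ∨ q) with every successor in Z. Already a fixed point.
Sat(A[(¬r ∨ q) U AF (q ∧ r)]) = {t3, t4}
t4 ∈ Sat(A[(¬r ∨ q) U AF (q ∧ r)]) = {t3, t4}, so the formula holds at t4.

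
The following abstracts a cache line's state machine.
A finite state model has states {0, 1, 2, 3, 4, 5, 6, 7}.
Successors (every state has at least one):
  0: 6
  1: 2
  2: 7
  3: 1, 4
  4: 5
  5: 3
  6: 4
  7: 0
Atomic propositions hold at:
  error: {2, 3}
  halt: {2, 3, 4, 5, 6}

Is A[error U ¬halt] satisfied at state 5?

No

Sat(¬halt) = {0, 1, 7}
A[error U ¬halt]: least fixpoint, start Z0 = Sat(¬halt) = {0, 1, 7}, add states in Sat(error) with every successor in Z. Z1 = {0, 1, 2, 7}; fixed.
Sat(A[error U ¬halt]) = {0, 1, 2, 7}
5 ∉ Sat(A[error U ¬halt]) = {0, 1, 2, 7}, so the formula does not hold at 5.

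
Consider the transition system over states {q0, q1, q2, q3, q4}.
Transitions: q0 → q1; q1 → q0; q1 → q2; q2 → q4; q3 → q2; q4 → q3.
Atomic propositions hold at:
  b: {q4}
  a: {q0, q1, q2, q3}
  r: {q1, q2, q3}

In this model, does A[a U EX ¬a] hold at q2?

Sat(¬a) = {q4}
Sat(EX ¬a) = {s : some successor in {q4}} = {q2}
A[a U EX ¬a]: least fixpoint, start Z0 = Sat(EX ¬a) = {q2}, add states in Sat(a) with every successor in Z. Z1 = {q2, q3}; fixed.
Sat(A[a U EX ¬a]) = {q2, q3}
q2 ∈ Sat(A[a U EX ¬a]) = {q2, q3}, so the formula holds at q2.

Yes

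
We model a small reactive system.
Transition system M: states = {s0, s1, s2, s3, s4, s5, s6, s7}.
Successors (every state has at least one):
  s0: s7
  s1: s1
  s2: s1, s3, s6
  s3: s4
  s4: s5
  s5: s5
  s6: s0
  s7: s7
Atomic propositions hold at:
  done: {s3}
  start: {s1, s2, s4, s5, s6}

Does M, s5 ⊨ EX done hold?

Sat(EX done) = {s : some successor in {s3}} = {s2}
s5 ∉ Sat(EX done) = {s2}, so the formula does not hold at s5.

No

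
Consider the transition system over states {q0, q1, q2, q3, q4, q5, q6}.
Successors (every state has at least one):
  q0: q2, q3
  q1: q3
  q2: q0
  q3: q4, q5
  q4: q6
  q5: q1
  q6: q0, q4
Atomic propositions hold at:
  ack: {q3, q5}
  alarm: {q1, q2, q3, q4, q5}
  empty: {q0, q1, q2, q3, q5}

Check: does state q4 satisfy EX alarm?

Sat(EX alarm) = {s : some successor in {q1, q2, q3, q4, q5}} = {q0, q1, q3, q5, q6}
q4 ∉ Sat(EX alarm) = {q0, q1, q3, q5, q6}, so the formula does not hold at q4.

No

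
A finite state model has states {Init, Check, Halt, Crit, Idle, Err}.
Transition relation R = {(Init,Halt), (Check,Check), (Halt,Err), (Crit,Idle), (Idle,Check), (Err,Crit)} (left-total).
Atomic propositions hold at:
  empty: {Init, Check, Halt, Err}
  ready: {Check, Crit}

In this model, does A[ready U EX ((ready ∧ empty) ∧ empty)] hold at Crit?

Sat(ready ∧ empty) = {Check}
Sat((ready ∧ empty) ∧ empty) = {Check}
Sat(EX ((ready ∧ empty) ∧ empty)) = {s : some successor in {Check}} = {Check, Idle}
A[ready U EX ((ready ∧ empty) ∧ empty)]: least fixpoint, start Z0 = Sat(EX ((ready ∧ empty) ∧ empty)) = {Check, Idle}, add states in Sat(ready) with every successor in Z. Z1 = {Check, Crit, Idle}; fixed.
Sat(A[ready U EX ((ready ∧ empty) ∧ empty)]) = {Check, Crit, Idle}
Crit ∈ Sat(A[ready U EX ((ready ∧ empty) ∧ empty)]) = {Check, Crit, Idle}, so the formula holds at Crit.

Yes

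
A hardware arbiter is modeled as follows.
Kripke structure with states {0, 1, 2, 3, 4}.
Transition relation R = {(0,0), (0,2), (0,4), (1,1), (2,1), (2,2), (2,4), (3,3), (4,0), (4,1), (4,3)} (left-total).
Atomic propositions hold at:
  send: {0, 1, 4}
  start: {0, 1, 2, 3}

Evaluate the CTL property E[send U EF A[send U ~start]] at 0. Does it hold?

Sat(~start) = {4}
A[send U ~start]: least fixpoint, start Z0 = Sat(~start) = {4}, add states in Sat(send) with every successor in Z. Already a fixed point.
Sat(A[send U ~start]) = {4}
EF A[send U ~start]: least fixpoint, start Z0 = {4}, add states with some successor in Z. Z1 = {0, 2, 4}; fixed.
Sat(EF A[send U ~start]) = {0, 2, 4}
E[send U EF A[send U ~start]]: least fixpoint, start Z0 = Sat(EF A[send U ~start]) = {0, 2, 4}, add states in Sat(send) with some successor in Z. Already a fixed point.
Sat(E[send U EF A[send U ~start]]) = {0, 2, 4}
0 ∈ Sat(E[send U EF A[send U ~start]]) = {0, 2, 4}, so the formula holds at 0.

Yes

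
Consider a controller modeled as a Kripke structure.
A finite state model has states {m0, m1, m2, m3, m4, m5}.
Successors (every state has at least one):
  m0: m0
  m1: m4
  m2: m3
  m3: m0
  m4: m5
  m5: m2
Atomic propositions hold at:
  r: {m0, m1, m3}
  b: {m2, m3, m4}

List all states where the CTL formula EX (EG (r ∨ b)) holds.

Sat(r ∨ b) = {m0, m1, m2, m3, m4}
EG (r ∨ b): greatest fixpoint, start Z0 = {m0, m1, m2, m3, m4}, keep only states in Sat with some successor in Z. Z1 = {m0, m1, m2, m3}; Z2 = {m0, m2, m3}; fixed.
Sat(EG (r ∨ b)) = {m0, m2, m3}
Sat(EX (EG (r ∨ b))) = {s : some successor in {m0, m2, m3}} = {m0, m2, m3, m5}

{m0, m2, m3, m5}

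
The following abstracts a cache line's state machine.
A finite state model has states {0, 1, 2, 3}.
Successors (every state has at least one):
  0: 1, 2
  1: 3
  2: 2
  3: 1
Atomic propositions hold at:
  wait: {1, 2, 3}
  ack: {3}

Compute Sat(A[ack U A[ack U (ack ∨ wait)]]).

{1, 2, 3}

Sat(ack ∨ wait) = {1, 2, 3}
A[ack U (ack ∨ wait)]: least fixpoint, start Z0 = Sat((ack ∨ wait)) = {1, 2, 3}, add states in Sat(ack) with every successor in Z. Already a fixed point.
Sat(A[ack U (ack ∨ wait)]) = {1, 2, 3}
A[ack U A[ack U (ack ∨ wait)]]: least fixpoint, start Z0 = Sat(A[ack U (ack ∨ wait)]) = {1, 2, 3}, add states in Sat(ack) with every successor in Z. Already a fixed point.
Sat(A[ack U A[ack U (ack ∨ wait)]]) = {1, 2, 3}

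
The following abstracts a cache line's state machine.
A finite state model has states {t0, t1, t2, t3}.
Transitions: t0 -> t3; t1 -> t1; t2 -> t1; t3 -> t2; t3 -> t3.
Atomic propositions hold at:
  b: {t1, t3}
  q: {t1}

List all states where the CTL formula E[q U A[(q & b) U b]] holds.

Sat(q & b) = {t1}
A[(q & b) U b]: least fixpoint, start Z0 = Sat(b) = {t1, t3}, add states in Sat(q & b) with every successor in Z. Already a fixed point.
Sat(A[(q & b) U b]) = {t1, t3}
E[q U A[(q & b) U b]]: least fixpoint, start Z0 = Sat(A[(q & b) U b]) = {t1, t3}, add states in Sat(q) with some successor in Z. Already a fixed point.
Sat(E[q U A[(q & b) U b]]) = {t1, t3}

{t1, t3}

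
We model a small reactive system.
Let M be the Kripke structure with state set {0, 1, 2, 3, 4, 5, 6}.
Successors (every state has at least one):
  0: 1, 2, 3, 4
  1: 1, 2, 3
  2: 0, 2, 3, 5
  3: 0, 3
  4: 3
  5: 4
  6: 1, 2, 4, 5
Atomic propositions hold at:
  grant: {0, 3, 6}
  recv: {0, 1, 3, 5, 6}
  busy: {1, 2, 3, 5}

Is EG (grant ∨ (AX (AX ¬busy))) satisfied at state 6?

Sat(¬busy) = {0, 4, 6}
Sat(AX ¬busy) = {s : every successor in {0, 4, 6}} = {5}
Sat(AX (AX ¬busy)) = {s : every successor in {5}} = ∅
Sat(grant ∨ (AX (AX ¬busy))) = {0, 3, 6}
EG (grant ∨ (AX (AX ¬busy))): greatest fixpoint, start Z0 = {0, 3, 6}, keep only states in Sat with some successor in Z. Z1 = {0, 3}; fixed.
Sat(EG (grant ∨ (AX (AX ¬busy)))) = {0, 3}
6 ∉ Sat(EG (grant ∨ (AX (AX ¬busy)))) = {0, 3}, so the formula does not hold at 6.

No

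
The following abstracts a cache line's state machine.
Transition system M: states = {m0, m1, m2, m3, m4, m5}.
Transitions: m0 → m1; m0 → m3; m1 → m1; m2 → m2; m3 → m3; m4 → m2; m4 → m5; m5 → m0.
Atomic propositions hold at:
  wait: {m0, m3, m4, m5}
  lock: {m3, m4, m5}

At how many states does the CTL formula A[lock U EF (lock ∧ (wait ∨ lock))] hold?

Sat(wait ∨ lock) = {m0, m3, m4, m5}
Sat(lock ∧ (wait ∨ lock)) = {m3, m4, m5}
EF (lock ∧ (wait ∨ lock)): least fixpoint, start Z0 = {m3, m4, m5}, add states with some successor in Z. Z1 = {m0, m3, m4, m5}; fixed.
Sat(EF (lock ∧ (wait ∨ lock))) = {m0, m3, m4, m5}
A[lock U EF (lock ∧ (wait ∨ lock))]: least fixpoint, start Z0 = Sat(EF (lock ∧ (wait ∨ lock))) = {m0, m3, m4, m5}, add states in Sat(lock) with every successor in Z. Already a fixed point.
Sat(A[lock U EF (lock ∧ (wait ∨ lock))]) = {m0, m3, m4, m5}
|Sat(A[lock U EF (lock ∧ (wait ∨ lock))])| = |{m0, m3, m4, m5}| = 4.

4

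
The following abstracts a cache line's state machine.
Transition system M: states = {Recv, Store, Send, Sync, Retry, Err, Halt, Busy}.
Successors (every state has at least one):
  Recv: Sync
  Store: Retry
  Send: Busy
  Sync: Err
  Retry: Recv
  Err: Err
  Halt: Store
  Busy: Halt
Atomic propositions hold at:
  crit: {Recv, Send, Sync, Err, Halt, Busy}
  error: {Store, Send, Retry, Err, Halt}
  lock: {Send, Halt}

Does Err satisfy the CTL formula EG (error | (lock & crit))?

Yes

Sat(lock & crit) = {Send, Halt}
Sat(error | (lock & crit)) = {Store, Send, Retry, Err, Halt}
EG (error | (lock & crit)): greatest fixpoint, start Z0 = {Store, Send, Retry, Err, Halt}, keep only states in Sat with some successor in Z. Z1 = {Store, Err, Halt}; Z2 = {Err, Halt}; Z3 = {Err}; fixed.
Sat(EG (error | (lock & crit))) = {Err}
Err ∈ Sat(EG (error | (lock & crit))) = {Err}, so the formula holds at Err.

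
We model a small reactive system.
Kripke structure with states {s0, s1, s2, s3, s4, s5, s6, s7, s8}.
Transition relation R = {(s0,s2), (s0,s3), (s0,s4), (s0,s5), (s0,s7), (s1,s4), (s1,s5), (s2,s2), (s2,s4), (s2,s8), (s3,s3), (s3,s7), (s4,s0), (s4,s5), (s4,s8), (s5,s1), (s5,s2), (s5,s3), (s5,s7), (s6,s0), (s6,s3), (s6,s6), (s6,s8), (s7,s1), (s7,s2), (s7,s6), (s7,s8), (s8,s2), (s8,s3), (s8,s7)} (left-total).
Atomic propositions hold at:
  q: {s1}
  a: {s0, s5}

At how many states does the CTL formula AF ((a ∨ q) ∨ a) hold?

Sat(a ∨ q) = {s0, s1, s5}
Sat((a ∨ q) ∨ a) = {s0, s1, s5}
AF ((a ∨ q) ∨ a): least fixpoint, start Z0 = {s0, s1, s5}, add states with every successor in Z. Already a fixed point.
Sat(AF ((a ∨ q) ∨ a)) = {s0, s1, s5}
|Sat(AF ((a ∨ q) ∨ a))| = |{s0, s1, s5}| = 3.

3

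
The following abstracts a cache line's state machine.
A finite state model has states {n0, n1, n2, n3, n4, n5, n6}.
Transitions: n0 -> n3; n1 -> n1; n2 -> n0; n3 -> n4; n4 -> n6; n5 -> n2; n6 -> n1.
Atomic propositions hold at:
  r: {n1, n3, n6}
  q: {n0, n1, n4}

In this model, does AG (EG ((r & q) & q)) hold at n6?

No

Sat(r & q) = {n1}
Sat((r & q) & q) = {n1}
EG ((r & q) & q): greatest fixpoint, start Z0 = {n1}, keep only states in Sat with some successor in Z. Already a fixed point.
Sat(EG ((r & q) & q)) = {n1}
AG (EG ((r & q) & q)): greatest fixpoint, start Z0 = {n1}, keep only states in Sat with every successor in Z. Already a fixed point.
Sat(AG (EG ((r & q) & q))) = {n1}
n6 ∉ Sat(AG (EG ((r & q) & q))) = {n1}, so the formula does not hold at n6.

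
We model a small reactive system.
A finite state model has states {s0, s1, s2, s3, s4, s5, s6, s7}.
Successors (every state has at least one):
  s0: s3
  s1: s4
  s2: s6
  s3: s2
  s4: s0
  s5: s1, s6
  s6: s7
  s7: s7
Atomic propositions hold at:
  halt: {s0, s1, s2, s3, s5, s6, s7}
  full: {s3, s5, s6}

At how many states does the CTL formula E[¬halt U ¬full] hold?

Sat(¬halt) = {s4}
Sat(¬full) = {s0, s1, s2, s4, s7}
E[¬halt U ¬full]: least fixpoint, start Z0 = Sat(¬full) = {s0, s1, s2, s4, s7}, add states in Sat(¬halt) with some successor in Z. Already a fixed point.
Sat(E[¬halt U ¬full]) = {s0, s1, s2, s4, s7}
|Sat(E[¬halt U ¬full])| = |{s0, s1, s2, s4, s7}| = 5.

5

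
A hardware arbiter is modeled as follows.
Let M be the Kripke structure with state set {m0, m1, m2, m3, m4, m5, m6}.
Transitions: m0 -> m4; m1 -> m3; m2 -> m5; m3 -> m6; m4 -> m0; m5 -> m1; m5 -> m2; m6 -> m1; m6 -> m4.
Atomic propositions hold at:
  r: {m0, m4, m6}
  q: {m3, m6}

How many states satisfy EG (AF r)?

5

AF r: least fixpoint, start Z0 = {m0, m4, m6}, add states with every successor in Z. Z1 = {m0, m3, m4, m6}; Z2 = {m0, m1, m3, m4, m6}; fixed.
Sat(AF r) = {m0, m1, m3, m4, m6}
EG (AF r): greatest fixpoint, start Z0 = {m0, m1, m3, m4, m6}, keep only states in Sat with some successor in Z. Already a fixed point.
Sat(EG (AF r)) = {m0, m1, m3, m4, m6}
|Sat(EG (AF r))| = |{m0, m1, m3, m4, m6}| = 5.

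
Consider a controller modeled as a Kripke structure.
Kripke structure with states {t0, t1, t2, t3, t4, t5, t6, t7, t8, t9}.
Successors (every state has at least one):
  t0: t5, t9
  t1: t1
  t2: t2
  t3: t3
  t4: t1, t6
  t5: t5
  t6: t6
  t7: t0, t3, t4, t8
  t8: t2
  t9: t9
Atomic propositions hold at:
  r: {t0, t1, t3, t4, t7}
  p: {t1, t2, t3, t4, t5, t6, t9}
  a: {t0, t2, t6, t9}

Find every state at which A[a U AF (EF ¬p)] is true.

Sat(¬p) = {t0, t7, t8}
EF ¬p: least fixpoint, start Z0 = {t0, t7, t8}, add states with some successor in Z. Already a fixed point.
Sat(EF ¬p) = {t0, t7, t8}
AF (EF ¬p): least fixpoint, start Z0 = {t0, t7, t8}, add states with every successor in Z. Already a fixed point.
Sat(AF (EF ¬p)) = {t0, t7, t8}
A[a U AF (EF ¬p)]: least fixpoint, start Z0 = Sat(AF (EF ¬p)) = {t0, t7, t8}, add states in Sat(a) with every successor in Z. Already a fixed point.
Sat(A[a U AF (EF ¬p)]) = {t0, t7, t8}

{t0, t7, t8}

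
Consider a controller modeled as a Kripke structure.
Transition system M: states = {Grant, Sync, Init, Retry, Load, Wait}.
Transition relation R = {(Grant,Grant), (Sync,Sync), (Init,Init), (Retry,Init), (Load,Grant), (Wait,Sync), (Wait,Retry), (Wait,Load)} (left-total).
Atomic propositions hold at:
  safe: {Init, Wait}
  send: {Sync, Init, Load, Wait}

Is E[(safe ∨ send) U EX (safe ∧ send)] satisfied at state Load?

Sat(safe ∨ send) = {Sync, Init, Load, Wait}
Sat(safe ∧ send) = {Init, Wait}
Sat(EX (safe ∧ send)) = {s : some successor in {Init, Wait}} = {Init, Retry}
E[(safe ∨ send) U EX (safe ∧ send)]: least fixpoint, start Z0 = Sat(EX (safe ∧ send)) = {Init, Retry}, add states in Sat(safe ∨ send) with some successor in Z. Z1 = {Init, Retry, Wait}; fixed.
Sat(E[(safe ∨ send) U EX (safe ∧ send)]) = {Init, Retry, Wait}
Load ∉ Sat(E[(safe ∨ send) U EX (safe ∧ send)]) = {Init, Retry, Wait}, so the formula does not hold at Load.

No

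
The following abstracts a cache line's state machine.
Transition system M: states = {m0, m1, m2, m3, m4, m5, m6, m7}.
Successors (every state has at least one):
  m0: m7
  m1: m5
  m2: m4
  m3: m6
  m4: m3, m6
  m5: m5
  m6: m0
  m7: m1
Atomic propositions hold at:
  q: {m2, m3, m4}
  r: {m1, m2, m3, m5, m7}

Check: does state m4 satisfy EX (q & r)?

Sat(q & r) = {m2, m3}
Sat(EX (q & r)) = {s : some successor in {m2, m3}} = {m4}
m4 ∈ Sat(EX (q & r)) = {m4}, so the formula holds at m4.

Yes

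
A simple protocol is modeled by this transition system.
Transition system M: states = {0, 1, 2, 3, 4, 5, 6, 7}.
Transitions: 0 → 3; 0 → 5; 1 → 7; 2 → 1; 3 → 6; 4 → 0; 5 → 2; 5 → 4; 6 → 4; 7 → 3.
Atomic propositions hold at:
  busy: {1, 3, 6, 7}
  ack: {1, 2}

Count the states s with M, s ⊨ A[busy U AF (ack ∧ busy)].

Sat(ack ∧ busy) = {1}
AF (ack ∧ busy): least fixpoint, start Z0 = {1}, add states with every successor in Z. Z1 = {1, 2}; fixed.
Sat(AF (ack ∧ busy)) = {1, 2}
A[busy U AF (ack ∧ busy)]: least fixpoint, start Z0 = Sat(AF (ack ∧ busy)) = {1, 2}, add states in Sat(busy) with every successor in Z. Already a fixed point.
Sat(A[busy U AF (ack ∧ busy)]) = {1, 2}
|Sat(A[busy U AF (ack ∧ busy)])| = |{1, 2}| = 2.

2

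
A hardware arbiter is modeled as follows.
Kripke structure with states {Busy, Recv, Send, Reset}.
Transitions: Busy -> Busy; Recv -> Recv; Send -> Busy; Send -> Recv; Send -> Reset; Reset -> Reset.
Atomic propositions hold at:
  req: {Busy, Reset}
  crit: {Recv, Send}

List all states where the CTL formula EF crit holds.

{Recv, Send}

EF crit: least fixpoint, start Z0 = {Recv, Send}, add states with some successor in Z. Already a fixed point.
Sat(EF crit) = {Recv, Send}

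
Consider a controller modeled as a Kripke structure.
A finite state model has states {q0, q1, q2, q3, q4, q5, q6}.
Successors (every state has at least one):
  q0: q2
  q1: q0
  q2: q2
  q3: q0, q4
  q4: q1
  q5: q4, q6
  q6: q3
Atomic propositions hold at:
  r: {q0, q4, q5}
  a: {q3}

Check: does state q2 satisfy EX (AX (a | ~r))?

Sat(~r) = {q1, q2, q3, q6}
Sat(a | ~r) = {q1, q2, q3, q6}
Sat(AX (a | ~r)) = {s : every successor in {q1, q2, q3, q6}} = {q0, q2, q4, q6}
Sat(EX (AX (a | ~r))) = {s : some successor in {q0, q2, q4, q6}} = {q0, q1, q2, q3, q5}
q2 ∈ Sat(EX (AX (a | ~r))) = {q0, q1, q2, q3, q5}, so the formula holds at q2.

Yes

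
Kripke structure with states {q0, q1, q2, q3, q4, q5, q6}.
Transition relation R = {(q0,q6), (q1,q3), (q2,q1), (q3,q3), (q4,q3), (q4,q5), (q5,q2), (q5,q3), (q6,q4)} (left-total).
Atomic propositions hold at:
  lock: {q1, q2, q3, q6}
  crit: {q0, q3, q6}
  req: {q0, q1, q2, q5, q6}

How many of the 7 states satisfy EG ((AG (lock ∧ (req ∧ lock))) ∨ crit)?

1

Sat(req ∧ lock) = {q1, q2, q6}
Sat(lock ∧ (req ∧ lock)) = {q1, q2, q6}
AG (lock ∧ (req ∧ lock)): greatest fixpoint, start Z0 = {q1, q2, q6}, keep only states in Sat with every successor in Z. Z1 = {q2}; Z2 = ∅; fixed.
Sat(AG (lock ∧ (req ∧ lock))) = ∅
Sat((AG (lock ∧ (req ∧ lock))) ∨ crit) = {q0, q3, q6}
EG ((AG (lock ∧ (req ∧ lock))) ∨ crit): greatest fixpoint, start Z0 = {q0, q3, q6}, keep only states in Sat with some successor in Z. Z1 = {q0, q3}; Z2 = {q3}; fixed.
Sat(EG ((AG (lock ∧ (req ∧ lock))) ∨ crit)) = {q3}
|Sat(EG ((AG (lock ∧ (req ∧ lock))) ∨ crit))| = |{q3}| = 1.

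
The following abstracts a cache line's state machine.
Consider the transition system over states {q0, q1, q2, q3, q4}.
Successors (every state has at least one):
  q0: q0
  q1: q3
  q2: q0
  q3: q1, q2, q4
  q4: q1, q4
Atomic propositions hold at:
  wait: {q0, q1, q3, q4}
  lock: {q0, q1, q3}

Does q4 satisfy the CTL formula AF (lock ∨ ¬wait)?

Sat(¬wait) = {q2}
Sat(lock ∨ ¬wait) = {q0, q1, q2, q3}
AF (lock ∨ ¬wait): least fixpoint, start Z0 = {q0, q1, q2, q3}, add states with every successor in Z. Already a fixed point.
Sat(AF (lock ∨ ¬wait)) = {q0, q1, q2, q3}
q4 ∉ Sat(AF (lock ∨ ¬wait)) = {q0, q1, q2, q3}, so the formula does not hold at q4.

No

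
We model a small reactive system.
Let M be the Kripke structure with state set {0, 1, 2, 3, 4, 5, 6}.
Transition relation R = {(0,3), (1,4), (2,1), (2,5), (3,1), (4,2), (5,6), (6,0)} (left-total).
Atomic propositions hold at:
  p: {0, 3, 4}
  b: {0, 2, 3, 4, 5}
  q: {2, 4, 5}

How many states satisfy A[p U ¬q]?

Sat(¬q) = {0, 1, 3, 6}
A[p U ¬q]: least fixpoint, start Z0 = Sat(¬q) = {0, 1, 3, 6}, add states in Sat(p) with every successor in Z. Already a fixed point.
Sat(A[p U ¬q]) = {0, 1, 3, 6}
|Sat(A[p U ¬q])| = |{0, 1, 3, 6}| = 4.

4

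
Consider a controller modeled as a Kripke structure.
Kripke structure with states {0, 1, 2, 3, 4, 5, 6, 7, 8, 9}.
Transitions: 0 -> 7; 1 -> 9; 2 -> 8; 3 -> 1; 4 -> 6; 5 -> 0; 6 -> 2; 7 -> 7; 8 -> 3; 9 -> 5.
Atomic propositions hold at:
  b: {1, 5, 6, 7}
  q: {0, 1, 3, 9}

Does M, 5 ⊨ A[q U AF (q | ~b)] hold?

Yes

Sat(~b) = {0, 2, 3, 4, 8, 9}
Sat(q | ~b) = {0, 1, 2, 3, 4, 8, 9}
AF (q | ~b): least fixpoint, start Z0 = {0, 1, 2, 3, 4, 8, 9}, add states with every successor in Z. Z1 = {0, 1, 2, 3, 4, 5, 6, 8, 9}; fixed.
Sat(AF (q | ~b)) = {0, 1, 2, 3, 4, 5, 6, 8, 9}
A[q U AF (q | ~b)]: least fixpoint, start Z0 = Sat(AF (q | ~b)) = {0, 1, 2, 3, 4, 5, 6, 8, 9}, add states in Sat(q) with every successor in Z. Already a fixed point.
Sat(A[q U AF (q | ~b)]) = {0, 1, 2, 3, 4, 5, 6, 8, 9}
5 ∈ Sat(A[q U AF (q | ~b)]) = {0, 1, 2, 3, 4, 5, 6, 8, 9}, so the formula holds at 5.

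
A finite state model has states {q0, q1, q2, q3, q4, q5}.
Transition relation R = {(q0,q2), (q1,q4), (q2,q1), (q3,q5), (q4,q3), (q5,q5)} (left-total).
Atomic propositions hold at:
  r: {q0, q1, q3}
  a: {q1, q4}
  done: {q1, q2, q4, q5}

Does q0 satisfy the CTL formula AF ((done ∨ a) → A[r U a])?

Sat(done ∨ a) = {q1, q2, q4, q5}
A[r U a]: least fixpoint, start Z0 = Sat(a) = {q1, q4}, add states in Sat(r) with every successor in Z. Already a fixed point.
Sat(A[r U a]) = {q1, q4}
Sat((done ∨ a) → A[r U a]) = {q0, q1, q3, q4}
AF ((done ∨ a) → A[r U a]): least fixpoint, start Z0 = {q0, q1, q3, q4}, add states with every successor in Z. Z1 = {q0, q1, q2, q3, q4}; fixed.
Sat(AF ((done ∨ a) → A[r U a])) = {q0, q1, q2, q3, q4}
q0 ∈ Sat(AF ((done ∨ a) → A[r U a])) = {q0, q1, q2, q3, q4}, so the formula holds at q0.

Yes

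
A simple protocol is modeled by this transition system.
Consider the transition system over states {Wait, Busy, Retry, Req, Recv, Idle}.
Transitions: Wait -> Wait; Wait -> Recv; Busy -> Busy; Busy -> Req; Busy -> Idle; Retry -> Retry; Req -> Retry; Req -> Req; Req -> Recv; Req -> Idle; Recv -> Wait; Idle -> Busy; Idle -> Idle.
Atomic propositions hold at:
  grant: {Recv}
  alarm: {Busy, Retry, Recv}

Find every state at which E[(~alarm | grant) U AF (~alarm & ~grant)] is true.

Sat(~alarm) = {Wait, Req, Idle}
Sat(~alarm | grant) = {Wait, Req, Recv, Idle}
Sat(~grant) = {Wait, Busy, Retry, Req, Idle}
Sat(~alarm & ~grant) = {Wait, Req, Idle}
AF (~alarm & ~grant): least fixpoint, start Z0 = {Wait, Req, Idle}, add states with every successor in Z. Z1 = {Wait, Req, Recv, Idle}; fixed.
Sat(AF (~alarm & ~grant)) = {Wait, Req, Recv, Idle}
E[(~alarm | grant) U AF (~alarm & ~grant)]: least fixpoint, start Z0 = Sat(AF (~alarm & ~grant)) = {Wait, Req, Recv, Idle}, add states in Sat(~alarm | grant) with some successor in Z. Already a fixed point.
Sat(E[(~alarm | grant) U AF (~alarm & ~grant)]) = {Wait, Req, Recv, Idle}

{Wait, Req, Recv, Idle}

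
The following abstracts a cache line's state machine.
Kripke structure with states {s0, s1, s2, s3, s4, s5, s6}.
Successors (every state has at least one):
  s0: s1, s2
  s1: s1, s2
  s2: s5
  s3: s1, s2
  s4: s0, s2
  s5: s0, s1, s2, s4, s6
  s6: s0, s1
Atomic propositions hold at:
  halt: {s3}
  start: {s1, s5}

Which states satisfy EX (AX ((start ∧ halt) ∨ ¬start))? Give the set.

Sat(start ∧ halt) = ∅
Sat(¬start) = {s0, s2, s3, s4, s6}
Sat((start ∧ halt) ∨ ¬start) = {s0, s2, s3, s4, s6}
Sat(AX ((start ∧ halt) ∨ ¬start)) = {s : every successor in {s0, s2, s3, s4, s6}} = {s4}
Sat(EX (AX ((start ∧ halt) ∨ ¬start))) = {s : some successor in {s4}} = {s5}

{s5}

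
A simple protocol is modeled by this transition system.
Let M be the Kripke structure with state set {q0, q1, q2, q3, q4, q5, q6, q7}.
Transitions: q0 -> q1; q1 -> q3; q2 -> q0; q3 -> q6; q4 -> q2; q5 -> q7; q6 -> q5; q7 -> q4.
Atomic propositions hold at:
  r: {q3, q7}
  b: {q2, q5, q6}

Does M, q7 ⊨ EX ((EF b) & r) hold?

No

EF b: least fixpoint, start Z0 = {q2, q5, q6}, add states with some successor in Z. Z1 = {q2, q3, q4, q5, q6}; Z2 = {q1, q2, q3, q4, q5, q6, q7}; Z3 = {q0, q1, q2, q3, q4, q5, q6, q7}; fixed.
Sat(EF b) = {q0, q1, q2, q3, q4, q5, q6, q7}
Sat((EF b) & r) = {q3, q7}
Sat(EX ((EF b) & r)) = {s : some successor in {q3, q7}} = {q1, q5}
q7 ∉ Sat(EX ((EF b) & r)) = {q1, q5}, so the formula does not hold at q7.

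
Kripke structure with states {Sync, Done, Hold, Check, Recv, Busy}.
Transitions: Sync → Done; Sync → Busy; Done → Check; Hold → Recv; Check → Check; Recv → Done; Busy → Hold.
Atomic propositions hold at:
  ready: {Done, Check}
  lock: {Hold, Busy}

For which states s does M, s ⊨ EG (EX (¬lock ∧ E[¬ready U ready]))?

{Sync, Done, Hold, Check, Recv}

Sat(¬lock) = {Sync, Done, Check, Recv}
Sat(¬ready) = {Sync, Hold, Recv, Busy}
E[¬ready U ready]: least fixpoint, start Z0 = Sat(ready) = {Done, Check}, add states in Sat(¬ready) with some successor in Z. Z1 = {Sync, Done, Check, Recv}; Z2 = {Sync, Done, Hold, Check, Recv}; Z3 = {Sync, Done, Hold, Check, Recv, Busy}; fixed.
Sat(E[¬ready U ready]) = {Sync, Done, Hold, Check, Recv, Busy}
Sat(¬lock ∧ E[¬ready U ready]) = {Sync, Done, Check, Recv}
Sat(EX (¬lock ∧ E[¬ready U ready])) = {s : some successor in {Sync, Done, Check, Recv}} = {Sync, Done, Hold, Check, Recv}
EG (EX (¬lock ∧ E[¬ready U ready])): greatest fixpoint, start Z0 = {Sync, Done, Hold, Check, Recv}, keep only states in Sat with some successor in Z. Already a fixed point.
Sat(EG (EX (¬lock ∧ E[¬ready U ready]))) = {Sync, Done, Hold, Check, Recv}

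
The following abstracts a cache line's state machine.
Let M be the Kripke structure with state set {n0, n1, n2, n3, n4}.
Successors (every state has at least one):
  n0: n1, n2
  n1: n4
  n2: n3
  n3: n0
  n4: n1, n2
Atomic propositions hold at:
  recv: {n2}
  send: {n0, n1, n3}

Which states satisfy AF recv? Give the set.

{n2}

AF recv: least fixpoint, start Z0 = {n2}, add states with every successor in Z. Already a fixed point.
Sat(AF recv) = {n2}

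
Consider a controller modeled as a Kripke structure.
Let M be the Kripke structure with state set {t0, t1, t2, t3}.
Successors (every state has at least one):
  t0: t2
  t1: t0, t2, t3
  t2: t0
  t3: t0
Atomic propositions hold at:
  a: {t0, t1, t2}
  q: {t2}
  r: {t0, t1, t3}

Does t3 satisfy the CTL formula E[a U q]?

No

E[a U q]: least fixpoint, start Z0 = Sat(q) = {t2}, add states in Sat(a) with some successor in Z. Z1 = {t0, t1, t2}; fixed.
Sat(E[a U q]) = {t0, t1, t2}
t3 ∉ Sat(E[a U q]) = {t0, t1, t2}, so the formula does not hold at t3.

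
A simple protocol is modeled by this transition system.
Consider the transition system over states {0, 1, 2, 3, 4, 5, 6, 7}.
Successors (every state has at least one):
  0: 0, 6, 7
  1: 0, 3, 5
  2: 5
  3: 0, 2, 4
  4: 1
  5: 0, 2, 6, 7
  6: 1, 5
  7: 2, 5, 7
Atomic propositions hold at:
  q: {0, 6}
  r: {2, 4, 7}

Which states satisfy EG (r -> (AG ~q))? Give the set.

{0, 1, 3, 5, 6}

Sat(~q) = {1, 2, 3, 4, 5, 7}
AG ~q: greatest fixpoint, start Z0 = {1, 2, 3, 4, 5, 7}, keep only states in Sat with every successor in Z. Z1 = {2, 4, 7}; Z2 = ∅; fixed.
Sat(AG ~q) = ∅
Sat(r -> (AG ~q)) = {0, 1, 3, 5, 6}
EG (r -> (AG ~q)): greatest fixpoint, start Z0 = {0, 1, 3, 5, 6}, keep only states in Sat with some successor in Z. Already a fixed point.
Sat(EG (r -> (AG ~q))) = {0, 1, 3, 5, 6}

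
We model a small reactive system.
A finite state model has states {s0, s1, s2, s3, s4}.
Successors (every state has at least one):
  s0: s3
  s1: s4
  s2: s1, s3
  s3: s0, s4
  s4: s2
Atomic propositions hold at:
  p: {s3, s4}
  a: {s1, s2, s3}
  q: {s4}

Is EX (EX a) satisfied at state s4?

Yes

Sat(EX a) = {s : some successor in {s1, s2, s3}} = {s0, s2, s4}
Sat(EX (EX a)) = {s : some successor in {s0, s2, s4}} = {s1, s3, s4}
s4 ∈ Sat(EX (EX a)) = {s1, s3, s4}, so the formula holds at s4.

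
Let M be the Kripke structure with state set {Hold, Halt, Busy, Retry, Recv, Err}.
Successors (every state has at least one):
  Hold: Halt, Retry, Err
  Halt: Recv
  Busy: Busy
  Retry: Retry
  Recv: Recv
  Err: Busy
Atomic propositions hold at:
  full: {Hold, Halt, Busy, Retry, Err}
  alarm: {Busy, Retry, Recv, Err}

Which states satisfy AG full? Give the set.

AG full: greatest fixpoint, start Z0 = {Hold, Halt, Busy, Retry, Err}, keep only states in Sat with every successor in Z. Z1 = {Hold, Busy, Retry, Err}; Z2 = {Busy, Retry, Err}; fixed.
Sat(AG full) = {Busy, Retry, Err}

{Busy, Retry, Err}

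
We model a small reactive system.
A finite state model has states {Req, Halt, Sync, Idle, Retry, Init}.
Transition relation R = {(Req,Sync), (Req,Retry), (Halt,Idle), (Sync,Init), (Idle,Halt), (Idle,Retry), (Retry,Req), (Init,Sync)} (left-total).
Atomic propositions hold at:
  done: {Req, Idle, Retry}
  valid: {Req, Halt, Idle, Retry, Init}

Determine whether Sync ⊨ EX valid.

Sat(EX valid) = {s : some successor in {Req, Halt, Idle, Retry, Init}} = {Req, Halt, Sync, Idle, Retry}
Sync ∈ Sat(EX valid) = {Req, Halt, Sync, Idle, Retry}, so the formula holds at Sync.

Yes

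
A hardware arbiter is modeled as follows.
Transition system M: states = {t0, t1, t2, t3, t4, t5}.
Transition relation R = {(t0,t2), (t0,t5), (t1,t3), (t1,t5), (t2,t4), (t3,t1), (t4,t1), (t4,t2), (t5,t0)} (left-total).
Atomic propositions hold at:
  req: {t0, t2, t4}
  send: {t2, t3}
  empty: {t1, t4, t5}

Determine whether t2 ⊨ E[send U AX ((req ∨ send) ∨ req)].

Yes

Sat(req ∨ send) = {t0, t2, t3, t4}
Sat((req ∨ send) ∨ req) = {t0, t2, t3, t4}
Sat(AX ((req ∨ send) ∨ req)) = {s : every successor in {t0, t2, t3, t4}} = {t2, t5}
E[send U AX ((req ∨ send) ∨ req)]: least fixpoint, start Z0 = Sat(AX ((req ∨ send) ∨ req)) = {t2, t5}, add states in Sat(send) with some successor in Z. Already a fixed point.
Sat(E[send U AX ((req ∨ send) ∨ req)]) = {t2, t5}
t2 ∈ Sat(E[send U AX ((req ∨ send) ∨ req)]) = {t2, t5}, so the formula holds at t2.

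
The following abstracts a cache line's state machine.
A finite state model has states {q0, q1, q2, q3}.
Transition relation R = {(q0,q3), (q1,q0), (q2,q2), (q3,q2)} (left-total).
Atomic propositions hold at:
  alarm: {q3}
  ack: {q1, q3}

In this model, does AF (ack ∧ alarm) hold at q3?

Yes

Sat(ack ∧ alarm) = {q3}
AF (ack ∧ alarm): least fixpoint, start Z0 = {q3}, add states with every successor in Z. Z1 = {q0, q3}; Z2 = {q0, q1, q3}; fixed.
Sat(AF (ack ∧ alarm)) = {q0, q1, q3}
q3 ∈ Sat(AF (ack ∧ alarm)) = {q0, q1, q3}, so the formula holds at q3.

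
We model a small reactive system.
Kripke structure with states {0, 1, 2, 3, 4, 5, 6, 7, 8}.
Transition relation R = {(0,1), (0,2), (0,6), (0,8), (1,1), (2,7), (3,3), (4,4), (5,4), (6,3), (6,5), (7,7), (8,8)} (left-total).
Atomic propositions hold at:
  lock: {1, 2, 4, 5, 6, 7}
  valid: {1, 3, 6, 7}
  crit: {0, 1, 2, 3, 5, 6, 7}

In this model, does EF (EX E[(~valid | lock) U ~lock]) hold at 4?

No

Sat(~valid) = {0, 2, 4, 5, 8}
Sat(~valid | lock) = {0, 1, 2, 4, 5, 6, 7, 8}
Sat(~lock) = {0, 3, 8}
E[(~valid | lock) U ~lock]: least fixpoint, start Z0 = Sat(~lock) = {0, 3, 8}, add states in Sat(~valid | lock) with some successor in Z. Z1 = {0, 3, 6, 8}; fixed.
Sat(E[(~valid | lock) U ~lock]) = {0, 3, 6, 8}
Sat(EX E[(~valid | lock) U ~lock]) = {s : some successor in {0, 3, 6, 8}} = {0, 3, 6, 8}
EF (EX E[(~valid | lock) U ~lock]): least fixpoint, start Z0 = {0, 3, 6, 8}, add states with some successor in Z. Already a fixed point.
Sat(EF (EX E[(~valid | lock) U ~lock])) = {0, 3, 6, 8}
4 ∉ Sat(EF (EX E[(~valid | lock) U ~lock])) = {0, 3, 6, 8}, so the formula does not hold at 4.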